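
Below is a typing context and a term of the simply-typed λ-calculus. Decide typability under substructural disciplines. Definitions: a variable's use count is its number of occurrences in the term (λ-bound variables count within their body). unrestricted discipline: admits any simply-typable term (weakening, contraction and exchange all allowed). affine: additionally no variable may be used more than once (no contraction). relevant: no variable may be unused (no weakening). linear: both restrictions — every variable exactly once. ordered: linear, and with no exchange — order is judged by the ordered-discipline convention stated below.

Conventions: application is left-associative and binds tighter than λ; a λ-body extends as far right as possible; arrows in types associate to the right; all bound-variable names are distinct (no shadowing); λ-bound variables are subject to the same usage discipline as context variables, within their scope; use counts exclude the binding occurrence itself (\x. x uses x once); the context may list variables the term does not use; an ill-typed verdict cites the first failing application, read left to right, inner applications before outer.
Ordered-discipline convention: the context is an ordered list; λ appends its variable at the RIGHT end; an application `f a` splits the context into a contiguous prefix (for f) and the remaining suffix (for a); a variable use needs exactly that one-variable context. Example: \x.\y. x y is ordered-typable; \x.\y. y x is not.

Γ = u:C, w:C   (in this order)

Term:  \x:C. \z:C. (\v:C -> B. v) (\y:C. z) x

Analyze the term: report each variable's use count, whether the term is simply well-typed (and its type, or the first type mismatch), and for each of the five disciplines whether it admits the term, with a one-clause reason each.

usage: u=0, w=0, x (bound)=1, z (bound)=1, v (bound)=1, y (bound)=0
left-to-right use order: v, z, x
typing: ill-typed: argument of type C -> C where C -> B is required
ordered ✗ (a type mismatch blocks all five)
linear ✗ (the type mismatch rejects it)
affine ✗ (not simply typable)
relevant ✗ (fails simple typing)
unrestricted ✗ (a type mismatch blocks all five)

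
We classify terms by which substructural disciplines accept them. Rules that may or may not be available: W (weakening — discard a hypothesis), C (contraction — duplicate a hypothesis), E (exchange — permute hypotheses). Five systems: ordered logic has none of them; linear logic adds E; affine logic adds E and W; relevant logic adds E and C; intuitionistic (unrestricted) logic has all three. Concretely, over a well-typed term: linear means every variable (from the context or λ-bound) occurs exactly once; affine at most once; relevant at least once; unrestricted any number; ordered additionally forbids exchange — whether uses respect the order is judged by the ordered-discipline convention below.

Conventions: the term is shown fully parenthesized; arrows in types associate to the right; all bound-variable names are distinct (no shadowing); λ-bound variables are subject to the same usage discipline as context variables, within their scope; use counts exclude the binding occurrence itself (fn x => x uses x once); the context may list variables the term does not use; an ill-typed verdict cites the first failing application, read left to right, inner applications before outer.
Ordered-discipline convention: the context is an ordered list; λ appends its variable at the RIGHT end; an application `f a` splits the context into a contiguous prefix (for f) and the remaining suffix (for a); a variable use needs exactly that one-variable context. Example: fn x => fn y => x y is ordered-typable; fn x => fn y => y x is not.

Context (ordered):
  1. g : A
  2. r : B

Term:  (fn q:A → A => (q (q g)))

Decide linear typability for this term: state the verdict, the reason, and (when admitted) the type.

no — needs contraction — q ×2; r left unused
variable uses: g: 1×; r: 0×; q (λ-bound): 2×
uses in reading order: q, q, g
typing: ✓ — (A → A) → A
summary: ordered ✗ | linear ✗ | affine ✗ | relevant ✗ | unrestricted ✓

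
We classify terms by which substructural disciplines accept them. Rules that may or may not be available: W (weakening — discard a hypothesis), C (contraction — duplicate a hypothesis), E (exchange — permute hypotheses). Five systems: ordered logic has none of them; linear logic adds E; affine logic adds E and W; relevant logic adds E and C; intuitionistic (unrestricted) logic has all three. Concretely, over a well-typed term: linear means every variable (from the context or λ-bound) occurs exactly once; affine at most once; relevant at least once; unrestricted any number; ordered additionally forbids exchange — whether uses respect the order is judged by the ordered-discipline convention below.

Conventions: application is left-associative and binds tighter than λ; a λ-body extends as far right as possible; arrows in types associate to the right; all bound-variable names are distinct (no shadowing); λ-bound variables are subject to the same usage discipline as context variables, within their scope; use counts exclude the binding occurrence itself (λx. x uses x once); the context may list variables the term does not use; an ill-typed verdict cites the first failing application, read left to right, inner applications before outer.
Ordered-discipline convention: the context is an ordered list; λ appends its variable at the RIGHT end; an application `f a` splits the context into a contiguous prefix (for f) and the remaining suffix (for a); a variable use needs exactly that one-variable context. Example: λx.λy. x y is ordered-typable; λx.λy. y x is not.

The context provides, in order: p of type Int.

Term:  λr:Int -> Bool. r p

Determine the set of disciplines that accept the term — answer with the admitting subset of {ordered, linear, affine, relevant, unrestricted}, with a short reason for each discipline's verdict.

admitted by: linear, affine, relevant, unrestricted
use counts: p: 1; r (bound): 1
uses in reading order: r, p
typing: well-typed — term : (Int -> Bool) -> Bool
ordered: ✗ — no contiguous prefix/suffix split fits r, p
linear: ✓ — exactly-once usage across p, r
affine: ✓ — p, r: no repeats, contraction unneeded
relevant: ✓ — every one of p, r appears
unrestricted: ✓ — type-checks ((Int -> Bool) -> Bool) and nothing is barred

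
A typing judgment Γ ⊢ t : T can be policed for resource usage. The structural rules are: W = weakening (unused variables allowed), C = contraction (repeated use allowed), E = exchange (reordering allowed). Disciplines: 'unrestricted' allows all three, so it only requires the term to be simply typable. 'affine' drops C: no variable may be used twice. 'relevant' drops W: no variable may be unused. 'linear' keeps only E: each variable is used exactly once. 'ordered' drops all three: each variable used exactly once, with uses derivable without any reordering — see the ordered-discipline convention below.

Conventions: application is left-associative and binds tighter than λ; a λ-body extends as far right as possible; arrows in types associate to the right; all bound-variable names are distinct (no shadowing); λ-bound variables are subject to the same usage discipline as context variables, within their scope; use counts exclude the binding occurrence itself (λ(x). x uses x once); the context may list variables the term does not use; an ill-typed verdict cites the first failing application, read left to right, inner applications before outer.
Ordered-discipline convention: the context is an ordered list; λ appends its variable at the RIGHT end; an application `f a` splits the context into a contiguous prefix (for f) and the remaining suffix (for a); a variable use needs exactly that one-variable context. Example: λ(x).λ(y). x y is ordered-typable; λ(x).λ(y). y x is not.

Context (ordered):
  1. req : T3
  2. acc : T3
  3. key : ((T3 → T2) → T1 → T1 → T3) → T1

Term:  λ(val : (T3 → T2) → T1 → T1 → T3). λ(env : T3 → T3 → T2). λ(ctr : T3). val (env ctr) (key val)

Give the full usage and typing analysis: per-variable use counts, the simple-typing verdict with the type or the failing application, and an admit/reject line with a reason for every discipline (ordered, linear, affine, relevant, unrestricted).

usage: req: 0×; acc: 0×; key: 1×; val (λ-bound): 2×; env (λ-bound): 1×; ctr (λ-bound): 1×
order of uses: val, env, ctr, key, val
typing: the term checks, with type ((T3 → T2) → T1 → T1 → T3) → (T3 → T3 → T2) → T3 → T1 → T3
ordered ✗ (val ×2 used more than once (contraction); unused: req, acc — weakening required)
linear ✗ (val ×2 used more than once (contraction); unused: req, acc — weakening required)
affine ✗ (val ×2 used more than once (contraction))
relevant ✗ (unused: req, acc — weakening required)
unrestricted ✓ (typability at ((T3 → T2) → T1 → T1 → T3) → (T3 → T3 → T2) → T3 → T1 → T3 is all that's needed)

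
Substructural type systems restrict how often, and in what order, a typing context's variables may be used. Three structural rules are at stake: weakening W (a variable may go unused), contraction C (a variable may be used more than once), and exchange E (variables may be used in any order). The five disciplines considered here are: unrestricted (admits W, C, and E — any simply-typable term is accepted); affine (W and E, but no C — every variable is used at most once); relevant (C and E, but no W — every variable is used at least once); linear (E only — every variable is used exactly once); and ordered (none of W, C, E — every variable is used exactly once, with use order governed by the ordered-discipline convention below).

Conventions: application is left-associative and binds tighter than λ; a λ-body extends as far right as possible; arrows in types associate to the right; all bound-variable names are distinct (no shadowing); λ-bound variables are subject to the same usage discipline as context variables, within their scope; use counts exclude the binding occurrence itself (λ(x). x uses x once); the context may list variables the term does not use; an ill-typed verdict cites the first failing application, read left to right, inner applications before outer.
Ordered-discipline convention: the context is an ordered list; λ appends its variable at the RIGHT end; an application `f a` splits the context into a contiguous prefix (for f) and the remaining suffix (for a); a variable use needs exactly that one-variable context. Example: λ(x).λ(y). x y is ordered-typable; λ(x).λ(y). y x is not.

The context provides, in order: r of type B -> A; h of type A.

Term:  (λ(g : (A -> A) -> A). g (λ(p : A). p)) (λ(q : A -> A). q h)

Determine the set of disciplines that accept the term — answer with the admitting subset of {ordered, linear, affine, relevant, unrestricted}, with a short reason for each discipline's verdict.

admitting disciplines: affine, unrestricted
usage: r: 0×, h: 1×, g (bound): 1×, p (bound): 1×, q (bound): 1×
use order (left to right): g, p, q, h
typing: the term checks, with type A
ordered: ✗, unused: r — weakening required
linear: ✗, unused: r — weakening required
affine: ✓, r, h, g, p, q: no repeats, contraction unneeded
relevant: ✗, unused: r — weakening required
unrestricted: ✓, simply typable at A; W, C, E all held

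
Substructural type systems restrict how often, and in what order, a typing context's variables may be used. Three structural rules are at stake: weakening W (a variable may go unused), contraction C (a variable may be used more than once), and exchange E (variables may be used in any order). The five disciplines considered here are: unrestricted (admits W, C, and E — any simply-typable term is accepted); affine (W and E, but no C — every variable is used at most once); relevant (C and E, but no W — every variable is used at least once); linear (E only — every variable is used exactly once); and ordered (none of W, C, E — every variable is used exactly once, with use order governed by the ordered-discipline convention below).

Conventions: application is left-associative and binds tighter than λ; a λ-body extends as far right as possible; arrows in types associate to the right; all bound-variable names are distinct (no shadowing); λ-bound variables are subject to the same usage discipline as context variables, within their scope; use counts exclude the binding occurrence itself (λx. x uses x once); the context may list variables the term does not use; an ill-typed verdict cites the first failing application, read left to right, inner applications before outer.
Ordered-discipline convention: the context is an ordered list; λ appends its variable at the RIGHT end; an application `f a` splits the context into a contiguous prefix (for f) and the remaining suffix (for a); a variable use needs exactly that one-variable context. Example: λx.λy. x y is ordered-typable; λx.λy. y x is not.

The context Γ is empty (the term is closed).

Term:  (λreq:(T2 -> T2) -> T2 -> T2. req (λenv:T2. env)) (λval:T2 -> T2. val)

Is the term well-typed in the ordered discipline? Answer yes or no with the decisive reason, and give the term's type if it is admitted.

yes — single-use (req, env, val), ordered derivation ok; term : T2 -> T2
use counts: req (bound)=1; env (bound)=1; val (bound)=1
uses in reading order: req, env, val
typing: well-typed — term : T2 -> T2
summary: ordered ✓, linear ✓, affine ✓, relevant ✓, unrestricted ✓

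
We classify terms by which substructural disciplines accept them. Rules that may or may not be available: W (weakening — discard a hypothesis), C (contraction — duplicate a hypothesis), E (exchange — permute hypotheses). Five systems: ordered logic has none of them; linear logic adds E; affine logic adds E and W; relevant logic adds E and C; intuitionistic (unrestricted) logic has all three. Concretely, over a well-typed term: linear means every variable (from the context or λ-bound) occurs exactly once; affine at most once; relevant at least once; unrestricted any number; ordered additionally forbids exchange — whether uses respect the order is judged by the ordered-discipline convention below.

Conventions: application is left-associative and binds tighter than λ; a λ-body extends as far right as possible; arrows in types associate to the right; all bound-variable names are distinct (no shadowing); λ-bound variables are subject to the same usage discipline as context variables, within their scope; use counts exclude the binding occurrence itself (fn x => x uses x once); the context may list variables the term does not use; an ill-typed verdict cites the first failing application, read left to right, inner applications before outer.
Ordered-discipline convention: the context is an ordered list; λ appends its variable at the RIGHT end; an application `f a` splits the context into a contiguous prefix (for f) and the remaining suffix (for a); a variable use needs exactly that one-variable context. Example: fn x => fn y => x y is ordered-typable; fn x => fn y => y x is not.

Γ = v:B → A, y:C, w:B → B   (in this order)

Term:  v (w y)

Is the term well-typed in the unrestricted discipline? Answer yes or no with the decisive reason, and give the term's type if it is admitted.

no — fails simple typing
use counts: v: 1×; y: 1×; w: 1×
left-to-right use order: v, w, y
typing: ill-typed: a function awaiting B gets C
across the five disciplines: ordered ✗ | linear ✗ | affine ✗ | relevant ✗ | unrestricted ✗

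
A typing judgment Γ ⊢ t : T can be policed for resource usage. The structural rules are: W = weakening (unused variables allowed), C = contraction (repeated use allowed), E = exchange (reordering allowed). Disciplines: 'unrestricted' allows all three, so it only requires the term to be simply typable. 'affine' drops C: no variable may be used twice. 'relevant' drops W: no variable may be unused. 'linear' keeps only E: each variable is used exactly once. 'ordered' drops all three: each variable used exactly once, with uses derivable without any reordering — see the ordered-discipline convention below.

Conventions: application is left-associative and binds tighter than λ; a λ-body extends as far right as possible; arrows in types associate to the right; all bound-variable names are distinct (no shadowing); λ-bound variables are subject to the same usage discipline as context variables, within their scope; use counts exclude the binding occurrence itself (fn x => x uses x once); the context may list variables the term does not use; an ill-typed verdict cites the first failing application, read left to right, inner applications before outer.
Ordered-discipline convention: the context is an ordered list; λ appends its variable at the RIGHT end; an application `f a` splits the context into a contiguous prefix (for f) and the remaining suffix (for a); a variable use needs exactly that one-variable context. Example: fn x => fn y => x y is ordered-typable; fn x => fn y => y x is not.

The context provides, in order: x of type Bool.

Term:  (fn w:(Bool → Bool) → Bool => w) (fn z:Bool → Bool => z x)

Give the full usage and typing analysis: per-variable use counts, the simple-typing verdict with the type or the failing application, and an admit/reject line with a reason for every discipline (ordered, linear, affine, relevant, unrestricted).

usage: x=1; w (bound)=1; z (bound)=1
left-to-right use order: w, z, x
typing: the term checks, with type (Bool → Bool) → Bool
ordered: ✗, no ordered split (uses run w, z, x)
linear: ✓, x, w, z: one use apiece
affine: ✓, none of x, w, z used more than once
relevant: ✓, at least one use each (x, w, z)
unrestricted: ✓, simply typable at (Bool → Bool) → Bool; W, C, E all held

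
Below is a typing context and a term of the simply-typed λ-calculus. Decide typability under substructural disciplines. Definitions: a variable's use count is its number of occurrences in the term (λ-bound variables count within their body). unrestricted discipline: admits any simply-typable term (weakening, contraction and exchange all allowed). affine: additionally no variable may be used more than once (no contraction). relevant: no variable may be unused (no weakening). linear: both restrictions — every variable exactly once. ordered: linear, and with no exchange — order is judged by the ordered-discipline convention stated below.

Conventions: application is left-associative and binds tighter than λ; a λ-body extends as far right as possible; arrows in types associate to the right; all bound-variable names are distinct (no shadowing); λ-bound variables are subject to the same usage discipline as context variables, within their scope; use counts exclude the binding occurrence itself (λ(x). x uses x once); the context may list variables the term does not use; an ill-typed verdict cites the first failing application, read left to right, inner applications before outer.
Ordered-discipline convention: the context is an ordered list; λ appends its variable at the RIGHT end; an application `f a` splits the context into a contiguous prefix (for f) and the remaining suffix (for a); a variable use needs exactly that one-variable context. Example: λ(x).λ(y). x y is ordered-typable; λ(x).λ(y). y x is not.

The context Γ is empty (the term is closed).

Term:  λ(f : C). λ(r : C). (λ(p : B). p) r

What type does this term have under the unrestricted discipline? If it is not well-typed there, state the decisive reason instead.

not well-typed under unrestricted — not simply typable
use counts: f (bound)=0, r (bound)=1, p (bound)=1
left-to-right use order: p, r
typing: ill-typed: an application expects B but receives C
all disciplines: ordered ✗ | linear ✗ | affine ✗ | relevant ✗ | unrestricted ✗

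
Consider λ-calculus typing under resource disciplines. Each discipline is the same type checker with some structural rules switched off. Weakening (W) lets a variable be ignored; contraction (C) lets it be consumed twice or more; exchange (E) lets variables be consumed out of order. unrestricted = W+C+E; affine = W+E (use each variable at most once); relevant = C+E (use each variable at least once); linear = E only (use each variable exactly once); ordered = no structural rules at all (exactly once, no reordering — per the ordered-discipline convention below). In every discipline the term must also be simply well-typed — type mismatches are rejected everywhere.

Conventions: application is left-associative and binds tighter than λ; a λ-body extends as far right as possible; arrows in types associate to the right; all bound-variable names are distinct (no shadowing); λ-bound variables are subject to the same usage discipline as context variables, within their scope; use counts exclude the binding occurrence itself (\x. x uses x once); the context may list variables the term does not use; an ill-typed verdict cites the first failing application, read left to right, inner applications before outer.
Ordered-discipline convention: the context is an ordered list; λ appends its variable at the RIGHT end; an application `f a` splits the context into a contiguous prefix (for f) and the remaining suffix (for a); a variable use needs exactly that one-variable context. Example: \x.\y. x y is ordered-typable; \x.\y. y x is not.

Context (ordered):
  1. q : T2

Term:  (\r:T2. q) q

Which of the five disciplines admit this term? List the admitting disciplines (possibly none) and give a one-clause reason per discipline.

admitted in: unrestricted
usage: q: 2, r (bound): 0
use order (left to right): q, q
typing: well-typed at T2
ordered ✗ (needs contraction — q ×2; r left unused)
linear ✗ (needs contraction — q ×2; r left unused)
affine ✗ (needs contraction — q ×2)
relevant ✗ (r left unused)
unrestricted ✓ (simply typable at T2; W, C, E all held)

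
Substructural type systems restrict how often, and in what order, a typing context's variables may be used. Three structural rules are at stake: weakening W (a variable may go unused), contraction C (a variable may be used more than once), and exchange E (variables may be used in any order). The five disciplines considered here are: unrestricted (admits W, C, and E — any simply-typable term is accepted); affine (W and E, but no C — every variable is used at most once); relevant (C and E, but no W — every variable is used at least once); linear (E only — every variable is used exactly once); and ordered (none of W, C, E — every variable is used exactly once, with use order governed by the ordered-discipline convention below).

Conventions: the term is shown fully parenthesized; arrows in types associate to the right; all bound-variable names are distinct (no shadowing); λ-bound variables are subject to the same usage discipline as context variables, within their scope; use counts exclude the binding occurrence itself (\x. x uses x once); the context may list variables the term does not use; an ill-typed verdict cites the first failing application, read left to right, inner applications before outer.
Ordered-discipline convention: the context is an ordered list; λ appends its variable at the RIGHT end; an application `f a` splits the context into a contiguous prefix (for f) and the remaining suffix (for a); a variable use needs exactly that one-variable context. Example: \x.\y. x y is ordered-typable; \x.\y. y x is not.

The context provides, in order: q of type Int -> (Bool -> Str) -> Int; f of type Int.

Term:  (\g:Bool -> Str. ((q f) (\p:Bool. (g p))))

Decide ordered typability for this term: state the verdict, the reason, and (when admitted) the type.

yes — one use each (q, f, g, p); ordered split holds; term : (Bool -> Str) -> Int
use counts: q ×1; f ×1; g (λ-bound) ×1; p (λ-bound) ×1
order of uses: q, f, g, p
typing: well-typed at (Bool -> Str) -> Int
summary: ordered ✓ | linear ✓ | affine ✓ | relevant ✓ | unrestricted ✓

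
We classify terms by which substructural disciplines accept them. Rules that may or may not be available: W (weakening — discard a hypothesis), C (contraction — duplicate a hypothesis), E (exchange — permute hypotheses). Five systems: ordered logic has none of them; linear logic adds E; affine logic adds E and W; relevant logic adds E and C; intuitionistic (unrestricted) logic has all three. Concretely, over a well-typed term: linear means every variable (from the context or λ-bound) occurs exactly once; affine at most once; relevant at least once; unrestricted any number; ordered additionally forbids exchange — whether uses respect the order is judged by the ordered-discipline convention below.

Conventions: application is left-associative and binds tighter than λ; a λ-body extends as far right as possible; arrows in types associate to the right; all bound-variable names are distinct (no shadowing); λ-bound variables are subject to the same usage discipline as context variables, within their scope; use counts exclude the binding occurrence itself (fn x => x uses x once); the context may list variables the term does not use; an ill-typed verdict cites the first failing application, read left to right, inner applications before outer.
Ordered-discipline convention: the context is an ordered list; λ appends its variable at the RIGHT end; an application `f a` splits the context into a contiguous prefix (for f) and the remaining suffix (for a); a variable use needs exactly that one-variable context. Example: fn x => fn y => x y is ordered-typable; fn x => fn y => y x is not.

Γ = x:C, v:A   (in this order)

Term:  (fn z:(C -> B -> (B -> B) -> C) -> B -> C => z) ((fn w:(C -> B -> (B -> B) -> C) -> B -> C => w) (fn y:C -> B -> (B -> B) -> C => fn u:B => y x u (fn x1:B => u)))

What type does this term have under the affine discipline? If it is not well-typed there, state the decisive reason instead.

not well-typed under affine — uses contraction: u ×2
counts: x ×1, v ×0, z (λ-bound) ×1, w (λ-bound) ×1, y (λ-bound) ×1, u (λ-bound) ×2, x1 (λ-bound) ×0
order of uses: z, w, y, x, u, u
typing: well-typed at (C -> B -> (B -> B) -> C) -> B -> C
across the five disciplines: ordered ✗ · linear ✗ · affine ✗ · relevant ✗ · unrestricted ✓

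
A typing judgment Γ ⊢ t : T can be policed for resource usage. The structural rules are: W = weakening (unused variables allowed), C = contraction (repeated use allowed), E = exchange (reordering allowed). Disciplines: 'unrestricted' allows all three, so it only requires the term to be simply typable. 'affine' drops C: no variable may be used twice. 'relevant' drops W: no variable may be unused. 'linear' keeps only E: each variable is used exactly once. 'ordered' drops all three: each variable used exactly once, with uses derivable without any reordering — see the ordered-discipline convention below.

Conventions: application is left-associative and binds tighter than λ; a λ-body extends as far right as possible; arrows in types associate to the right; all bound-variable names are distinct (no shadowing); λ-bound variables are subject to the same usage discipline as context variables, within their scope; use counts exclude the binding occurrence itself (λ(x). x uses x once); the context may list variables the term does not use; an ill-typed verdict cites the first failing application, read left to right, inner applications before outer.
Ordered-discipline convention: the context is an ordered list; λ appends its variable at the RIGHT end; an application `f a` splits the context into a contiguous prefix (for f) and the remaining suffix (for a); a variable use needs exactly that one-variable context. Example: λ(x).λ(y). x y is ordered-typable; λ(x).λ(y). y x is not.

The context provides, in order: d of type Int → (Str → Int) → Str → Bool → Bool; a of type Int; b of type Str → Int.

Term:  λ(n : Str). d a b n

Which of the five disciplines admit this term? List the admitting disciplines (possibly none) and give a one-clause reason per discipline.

admitting disciplines: ordered, linear, affine, relevant, unrestricted
usage: d ×1; a ×1; b ×1; n (bound) ×1
use order (left to right): d, a, b, n
typing: well-typed — term : Str → Bool → Bool
ordered ✓ (d, a, b, n once each; derivable with no W/C/E)
linear ✓ (each of d, a, b, n used exactly once)
affine ✓ (no duplicate uses among d, a, b, n)
relevant ✓ (at least one use each (d, a, b, n))
unrestricted ✓ (type-checks (Str → Bool → Bool) and nothing is barred)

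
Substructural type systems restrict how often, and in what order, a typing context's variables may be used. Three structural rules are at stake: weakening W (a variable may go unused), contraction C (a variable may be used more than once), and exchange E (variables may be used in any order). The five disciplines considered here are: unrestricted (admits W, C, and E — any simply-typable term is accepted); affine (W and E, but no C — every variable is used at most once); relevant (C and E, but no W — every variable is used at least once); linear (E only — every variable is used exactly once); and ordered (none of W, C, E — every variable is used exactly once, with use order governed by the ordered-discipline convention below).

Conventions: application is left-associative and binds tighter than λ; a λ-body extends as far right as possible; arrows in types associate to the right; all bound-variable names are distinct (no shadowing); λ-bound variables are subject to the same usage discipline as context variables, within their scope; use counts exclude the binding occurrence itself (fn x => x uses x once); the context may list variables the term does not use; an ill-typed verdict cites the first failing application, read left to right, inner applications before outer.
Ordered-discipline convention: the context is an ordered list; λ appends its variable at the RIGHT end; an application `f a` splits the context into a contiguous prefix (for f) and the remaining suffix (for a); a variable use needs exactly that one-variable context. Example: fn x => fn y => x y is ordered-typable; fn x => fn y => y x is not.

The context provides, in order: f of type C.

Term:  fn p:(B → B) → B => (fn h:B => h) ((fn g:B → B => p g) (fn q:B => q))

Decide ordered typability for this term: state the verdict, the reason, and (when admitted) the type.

no — unused: f — weakening required
usage: f ×0, p (λ-bound) ×1, h (λ-bound) ×1, g (λ-bound) ×1, q (λ-bound) ×1
left-to-right use order: h, p, g, q
typing: well-typed at ((B → B) → B) → B
summary: ordered ✗ | linear ✗ | affine ✓ | relevant ✗ | unrestricted ✓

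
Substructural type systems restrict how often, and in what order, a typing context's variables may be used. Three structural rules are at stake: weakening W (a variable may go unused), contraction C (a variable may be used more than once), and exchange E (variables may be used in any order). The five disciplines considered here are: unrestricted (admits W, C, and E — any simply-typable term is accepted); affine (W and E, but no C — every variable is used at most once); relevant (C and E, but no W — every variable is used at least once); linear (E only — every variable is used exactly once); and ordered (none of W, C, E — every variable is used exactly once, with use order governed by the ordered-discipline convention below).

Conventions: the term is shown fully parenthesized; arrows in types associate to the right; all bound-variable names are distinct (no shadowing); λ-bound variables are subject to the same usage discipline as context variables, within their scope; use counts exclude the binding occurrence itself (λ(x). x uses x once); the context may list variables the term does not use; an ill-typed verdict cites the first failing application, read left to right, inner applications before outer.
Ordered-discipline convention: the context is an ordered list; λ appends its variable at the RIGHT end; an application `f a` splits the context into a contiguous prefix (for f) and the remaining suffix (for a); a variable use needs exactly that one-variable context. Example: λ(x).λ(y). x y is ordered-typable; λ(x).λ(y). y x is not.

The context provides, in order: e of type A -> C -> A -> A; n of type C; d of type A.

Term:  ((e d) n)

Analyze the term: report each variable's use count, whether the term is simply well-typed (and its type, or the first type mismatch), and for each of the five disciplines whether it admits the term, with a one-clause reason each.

counts: e: 1; n: 1; d: 1
left-to-right use order: e, d, n
typing: ✓ — A -> A
ordered ✗ (no ordered split (uses run e, d, n))
linear ✓ (exactly-once usage across e, n, d)
affine ✓ (e, n, d: no repeats, contraction unneeded)
relevant ✓ (e, n, d: all used, weakening unneeded)
unrestricted ✓ (type-checks (A -> A) and nothing is barred)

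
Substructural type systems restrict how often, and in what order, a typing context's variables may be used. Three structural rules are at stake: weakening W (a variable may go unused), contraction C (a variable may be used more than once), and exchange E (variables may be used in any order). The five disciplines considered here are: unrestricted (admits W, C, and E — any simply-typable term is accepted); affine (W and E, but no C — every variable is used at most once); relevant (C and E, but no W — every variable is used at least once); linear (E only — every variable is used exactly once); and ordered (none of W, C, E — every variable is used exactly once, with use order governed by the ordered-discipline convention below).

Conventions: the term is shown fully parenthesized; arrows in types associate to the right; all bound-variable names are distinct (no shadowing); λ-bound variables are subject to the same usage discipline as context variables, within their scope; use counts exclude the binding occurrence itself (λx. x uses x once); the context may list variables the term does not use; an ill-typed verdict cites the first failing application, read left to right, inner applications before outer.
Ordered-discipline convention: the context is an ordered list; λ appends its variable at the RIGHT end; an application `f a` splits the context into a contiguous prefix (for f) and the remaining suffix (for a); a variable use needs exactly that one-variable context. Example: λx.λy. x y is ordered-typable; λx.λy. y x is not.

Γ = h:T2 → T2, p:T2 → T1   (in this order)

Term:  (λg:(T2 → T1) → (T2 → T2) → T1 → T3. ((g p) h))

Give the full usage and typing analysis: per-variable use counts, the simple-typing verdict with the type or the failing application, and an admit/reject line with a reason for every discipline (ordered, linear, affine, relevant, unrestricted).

use counts: h: 1×; p: 1×; g [bound]: 1×
use order (left to right): g, p, h
typing: well-typed — term : ((T2 → T1) → (T2 → T2) → T1 → T3) → T1 → T3
ordered: ✗ — no ordered split (uses run g, p, h)
linear: ✓ — h, p, g: one use apiece
affine: ✓ — no duplicate uses among h, p, g
relevant: ✓ — none of h, p, g goes unused
unrestricted: ✓ — simply typable at ((T2 → T1) → (T2 → T2) → T1 → T3) → T1 → T3; W, C, E all held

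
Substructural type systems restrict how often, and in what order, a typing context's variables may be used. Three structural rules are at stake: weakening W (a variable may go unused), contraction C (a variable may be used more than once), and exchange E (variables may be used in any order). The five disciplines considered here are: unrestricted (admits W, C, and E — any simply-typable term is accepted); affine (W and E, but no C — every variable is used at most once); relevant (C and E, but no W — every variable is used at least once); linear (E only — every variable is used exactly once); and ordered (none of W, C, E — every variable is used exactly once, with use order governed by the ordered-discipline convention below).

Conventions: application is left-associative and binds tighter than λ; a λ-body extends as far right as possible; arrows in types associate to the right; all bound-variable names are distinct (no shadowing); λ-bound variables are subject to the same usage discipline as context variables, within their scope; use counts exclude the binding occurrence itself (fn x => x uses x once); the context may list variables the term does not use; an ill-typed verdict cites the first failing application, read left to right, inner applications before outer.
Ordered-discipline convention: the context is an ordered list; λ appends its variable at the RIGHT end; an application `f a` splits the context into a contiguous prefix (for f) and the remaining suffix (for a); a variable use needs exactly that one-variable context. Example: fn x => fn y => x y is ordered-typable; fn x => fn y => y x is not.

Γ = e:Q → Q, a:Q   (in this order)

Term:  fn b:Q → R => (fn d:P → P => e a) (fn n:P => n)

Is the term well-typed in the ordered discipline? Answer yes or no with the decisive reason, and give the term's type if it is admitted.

no — b, d never used (weakening)
counts: e=1; a=1; b (λ-bound)=0; d (λ-bound)=0; n (λ-bound)=1
order of uses: e, a, n
typing: well-typed — term : (Q → R) → Q
per-discipline verdicts: ordered ✗; linear ✗; affine ✓; relevant ✗; unrestricted ✓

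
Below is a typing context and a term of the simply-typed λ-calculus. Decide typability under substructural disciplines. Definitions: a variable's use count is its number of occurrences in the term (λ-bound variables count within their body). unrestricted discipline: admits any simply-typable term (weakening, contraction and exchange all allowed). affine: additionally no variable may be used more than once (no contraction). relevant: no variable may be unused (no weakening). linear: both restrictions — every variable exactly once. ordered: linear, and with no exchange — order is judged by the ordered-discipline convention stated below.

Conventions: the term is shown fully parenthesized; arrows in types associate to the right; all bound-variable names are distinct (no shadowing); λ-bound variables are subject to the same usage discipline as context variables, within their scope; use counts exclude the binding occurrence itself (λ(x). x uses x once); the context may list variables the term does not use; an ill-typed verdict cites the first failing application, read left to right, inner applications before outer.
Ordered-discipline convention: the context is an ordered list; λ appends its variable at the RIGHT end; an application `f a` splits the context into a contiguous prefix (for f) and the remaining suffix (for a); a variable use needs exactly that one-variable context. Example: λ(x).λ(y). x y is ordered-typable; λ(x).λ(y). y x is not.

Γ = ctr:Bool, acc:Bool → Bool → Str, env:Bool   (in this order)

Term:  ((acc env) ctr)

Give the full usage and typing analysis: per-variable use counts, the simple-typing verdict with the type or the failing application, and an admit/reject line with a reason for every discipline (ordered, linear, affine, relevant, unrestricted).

usage: ctr: 1×; acc: 1×; env: 1×
uses in reading order: acc, env, ctr
typing: ✓ — Str
ordered ✗ (no contiguous prefix/suffix split fits acc, env, ctr)
linear ✓ (exactly-once usage across ctr, acc, env)
affine ✓ (at most one use each (ctr, acc, env))
relevant ✓ (ctr, acc, env: all used, weakening unneeded)
unrestricted ✓ (well-typed at Str; no restrictions here)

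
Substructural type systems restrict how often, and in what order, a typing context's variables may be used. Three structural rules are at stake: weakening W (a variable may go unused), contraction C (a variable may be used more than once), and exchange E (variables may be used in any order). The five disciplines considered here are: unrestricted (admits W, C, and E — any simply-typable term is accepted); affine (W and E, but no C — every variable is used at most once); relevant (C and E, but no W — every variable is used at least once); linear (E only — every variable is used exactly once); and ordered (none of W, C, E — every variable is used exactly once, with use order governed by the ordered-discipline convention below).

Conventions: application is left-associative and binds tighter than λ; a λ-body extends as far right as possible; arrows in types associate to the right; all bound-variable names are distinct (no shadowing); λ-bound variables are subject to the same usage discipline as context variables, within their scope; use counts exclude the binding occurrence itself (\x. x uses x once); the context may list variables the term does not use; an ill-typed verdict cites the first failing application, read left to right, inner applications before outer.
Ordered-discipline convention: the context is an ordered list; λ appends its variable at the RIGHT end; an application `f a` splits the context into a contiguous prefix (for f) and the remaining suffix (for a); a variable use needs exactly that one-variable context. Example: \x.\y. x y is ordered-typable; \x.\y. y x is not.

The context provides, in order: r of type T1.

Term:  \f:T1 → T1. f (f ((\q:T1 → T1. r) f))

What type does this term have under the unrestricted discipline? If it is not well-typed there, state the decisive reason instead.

term : (T1 → T1) → T1
variable uses: r: 1×; f [bound]: 3×; q [bound]: 0×
use order (left to right): f, f, r, f
typing: the term checks, with type (T1 → T1) → T1
across the five disciplines: ordered ✗, linear ✗, affine ✗, relevant ✗, unrestricted ✓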